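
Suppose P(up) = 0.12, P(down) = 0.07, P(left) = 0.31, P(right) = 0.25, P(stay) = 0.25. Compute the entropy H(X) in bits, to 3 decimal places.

H = −Σ pᵢ log₂ pᵢ.
−0.12·log₂(0.12) = 0.3671
−0.07·log₂(0.07) = 0.2686
−0.31·log₂(0.31) = 0.5238
−0.25·log₂(0.25) = 0.5000
−0.25·log₂(0.25) = 0.5000
Sum ≈ 2.1594 → 2.159 bits.

2.159 bits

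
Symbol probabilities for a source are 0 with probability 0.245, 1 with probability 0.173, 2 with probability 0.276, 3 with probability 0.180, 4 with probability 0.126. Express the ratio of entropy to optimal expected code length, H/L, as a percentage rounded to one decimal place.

98.7%

Entropy H = −Σ p log₂ p ≈ 2.2695 bits.
Huffman merges: 63/500+173/1000→299/1000; 9/50+49/200→17/40; 69/250+299/1000→23/40; 17/40+23/40→1. L = 2299/1000 ≈ 2.2990.
Efficiency = H/L = 2.2695/2.2990 = 98.7%.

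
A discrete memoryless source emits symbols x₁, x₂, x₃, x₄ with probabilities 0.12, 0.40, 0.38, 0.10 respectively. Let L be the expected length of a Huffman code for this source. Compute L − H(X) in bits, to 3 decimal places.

Entropy H = −Σ p log₂ p ≈ 1.7585 bits.
Huffman merges: 1/10+3/25→11/50; 11/50+19/50→3/5; 2/5+3/5→1. L = 91/50 ≈ 1.8200.
L − H = 1.8200 − 1.7585 = 0.062 bits.

0.062 bits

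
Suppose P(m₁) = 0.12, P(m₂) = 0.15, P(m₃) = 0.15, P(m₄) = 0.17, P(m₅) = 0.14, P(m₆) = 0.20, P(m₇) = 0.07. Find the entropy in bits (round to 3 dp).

H = −Σ pᵢ log₂ pᵢ.
−0.12·log₂(0.12) = 0.3671
−0.15·log₂(0.15) = 0.4105
−0.15·log₂(0.15) = 0.4105
−0.17·log₂(0.17) = 0.4346
−0.14·log₂(0.14) = 0.3971
−0.20·log₂(0.20) = 0.4644
−0.07·log₂(0.07) = 0.2686
Sum ≈ 2.7528 → 2.753 bits.

2.753 bits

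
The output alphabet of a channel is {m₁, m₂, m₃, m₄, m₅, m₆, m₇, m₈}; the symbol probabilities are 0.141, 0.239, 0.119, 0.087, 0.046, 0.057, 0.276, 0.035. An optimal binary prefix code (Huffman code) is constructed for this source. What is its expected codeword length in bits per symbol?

Repeatedly combine the two least-probable nodes; the expected code length is the sum of the merged weights.
merge 7/200 + 23/500 → 81/1000
merge 57/1000 + 81/1000 → 69/500
merge 87/1000 + 119/1000 → 103/500
merge 69/500 + 141/1000 → 279/1000
merge 103/500 + 239/1000 → 89/200
merge 69/250 + 279/1000 → 111/200
merge 89/200 + 111/200 → 1
L = 81/1000 + 69/500 + 103/500 + 279/1000 + 89/200 + 111/200 + 1 = 338/125 = 2.704 bits/symbol.

2.704 bits/symbol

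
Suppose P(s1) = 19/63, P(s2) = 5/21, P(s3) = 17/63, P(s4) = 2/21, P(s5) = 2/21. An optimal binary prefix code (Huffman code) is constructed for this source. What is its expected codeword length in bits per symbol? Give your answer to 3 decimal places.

Repeatedly combine the two least-probable nodes; the expected code length is the sum of the merged weights.
merge 2/21 + 2/21 → 4/21
merge 4/21 + 5/21 → 3/7
merge 17/63 + 19/63 → 4/7
merge 3/7 + 4/7 → 1
L = 4/21 + 3/7 + 4/7 + 1 = 46/21 ≈ 2.190 bits/symbol.

2.190 bits/symbol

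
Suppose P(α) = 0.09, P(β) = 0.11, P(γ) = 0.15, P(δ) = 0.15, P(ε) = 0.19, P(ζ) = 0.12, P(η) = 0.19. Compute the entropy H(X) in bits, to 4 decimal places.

2.7616 bits

H = −Σ pᵢ log₂ pᵢ.
−0.09·log₂(0.09) = 0.3127
−0.11·log₂(0.11) = 0.3503
−0.15·log₂(0.15) = 0.4105
−0.15·log₂(0.15) = 0.4105
−0.19·log₂(0.19) = 0.4552
−0.12·log₂(0.12) = 0.3671
−0.19·log₂(0.19) = 0.4552
Sum ≈ 2.7616 → 2.7616 bits.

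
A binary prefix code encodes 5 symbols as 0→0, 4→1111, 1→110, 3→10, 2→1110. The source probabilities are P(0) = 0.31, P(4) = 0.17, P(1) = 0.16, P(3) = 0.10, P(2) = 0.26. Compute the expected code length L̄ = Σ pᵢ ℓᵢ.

L̄ = Σ pᵢ·ℓᵢ = 0.31·1 + 0.17·4 + 0.16·3 + 0.10·2 + 0.26·4 = 2.71 bits/symbol.

2.71 bits/symbol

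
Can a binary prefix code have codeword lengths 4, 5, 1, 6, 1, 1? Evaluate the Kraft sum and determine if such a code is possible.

With common denominator 2^6 = 64: Σ 2^(−ℓᵢ) = 4/64 + 2/64 + 32/64 + 1/64 + 32/64 + 32/64 = 103/64 = 1.609375.
Kraft's inequality requires Σ ≤ 1; here Σ = 1.609375 > 1, so no such prefix code exists.

1.609375; no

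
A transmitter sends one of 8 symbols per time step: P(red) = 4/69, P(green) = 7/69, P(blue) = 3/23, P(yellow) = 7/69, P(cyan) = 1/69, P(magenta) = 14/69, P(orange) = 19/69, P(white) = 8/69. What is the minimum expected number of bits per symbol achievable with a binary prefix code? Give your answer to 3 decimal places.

2.768 bits/symbol

Repeatedly combine the two least-probable nodes; the expected code length is the sum of the merged weights.
merge 1/69 + 4/69 → 5/69
merge 5/69 + 7/69 → 4/23
merge 7/69 + 8/69 → 5/23
merge 3/23 + 4/23 → 7/23
merge 14/69 + 5/23 → 29/69
merge 19/69 + 7/23 → 40/69
merge 29/69 + 40/69 → 1
L = 5/69 + 4/23 + 5/23 + 7/23 + 29/69 + 40/69 + 1 = 191/69 ≈ 2.768 bits/symbol.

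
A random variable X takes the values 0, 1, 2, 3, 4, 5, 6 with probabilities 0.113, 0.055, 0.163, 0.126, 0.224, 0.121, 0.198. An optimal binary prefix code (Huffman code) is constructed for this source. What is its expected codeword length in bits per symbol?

2.746 bits/symbol

Repeatedly combine the two least-probable nodes; the expected code length is the sum of the merged weights.
merge 11/200 + 113/1000 → 21/125
merge 121/1000 + 63/500 → 247/1000
merge 163/1000 + 21/125 → 331/1000
merge 99/500 + 28/125 → 211/500
merge 247/1000 + 331/1000 → 289/500
merge 211/500 + 289/500 → 1
L = 21/125 + 247/1000 + 331/1000 + 211/500 + 289/500 + 1 = 1373/500 = 2.746 bits/symbol.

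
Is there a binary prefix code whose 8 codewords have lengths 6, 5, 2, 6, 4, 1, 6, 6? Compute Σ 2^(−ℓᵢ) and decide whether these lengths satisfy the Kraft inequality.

With common denominator 2^6 = 64: Σ 2^(−ℓᵢ) = 1/64 + 2/64 + 16/64 + 1/64 + 4/64 + 32/64 + 1/64 + 1/64 = 58/64 = 0.90625.
Kraft's inequality requires Σ ≤ 1; here Σ = 0.90625 ≤ 1, so such a prefix code exists.

0.90625; yes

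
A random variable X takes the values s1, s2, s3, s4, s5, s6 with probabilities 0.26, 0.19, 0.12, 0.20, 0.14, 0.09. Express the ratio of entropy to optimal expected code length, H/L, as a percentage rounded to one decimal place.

98.5%

Entropy H = −Σ p log₂ p ≈ 2.5017 bits.
Huffman merges: 9/100+3/25→21/100; 7/50+19/100→33/100; 1/5+21/100→41/100; 13/50+33/100→59/100; 41/100+59/100→1. L = 127/50 ≈ 2.5400.
Efficiency = H/L = 2.5017/2.5400 = 98.5%.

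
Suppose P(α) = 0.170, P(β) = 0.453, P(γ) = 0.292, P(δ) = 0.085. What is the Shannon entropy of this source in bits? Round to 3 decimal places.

1.773 bits

H = −Σ pᵢ log₂ pᵢ.
−0.170·log₂(0.170) = 0.4346
−0.453·log₂(0.453) = 0.5175
−0.292·log₂(0.292) = 0.5186
−0.085·log₂(0.085) = 0.3023
Sum ≈ 1.7730 → 1.773 bits.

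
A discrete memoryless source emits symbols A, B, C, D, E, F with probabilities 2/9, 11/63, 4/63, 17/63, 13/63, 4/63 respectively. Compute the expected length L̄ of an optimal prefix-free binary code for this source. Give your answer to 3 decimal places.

Repeatedly combine the two least-probable nodes; the expected code length is the sum of the merged weights.
merge 4/63 + 4/63 → 8/63
merge 8/63 + 11/63 → 19/63
merge 13/63 + 2/9 → 3/7
merge 17/63 + 19/63 → 4/7
merge 3/7 + 4/7 → 1
L = 8/63 + 19/63 + 3/7 + 4/7 + 1 = 17/7 ≈ 2.429 bits/symbol.

2.429 bits/symbol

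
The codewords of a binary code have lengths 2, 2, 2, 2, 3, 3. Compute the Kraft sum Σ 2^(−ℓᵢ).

1.25

With common denominator 2^3 = 8: Σ 2^(−ℓᵢ) = 2/8 + 2/8 + 2/8 + 2/8 + 1/8 + 1/8 = 10/8 = 1.25.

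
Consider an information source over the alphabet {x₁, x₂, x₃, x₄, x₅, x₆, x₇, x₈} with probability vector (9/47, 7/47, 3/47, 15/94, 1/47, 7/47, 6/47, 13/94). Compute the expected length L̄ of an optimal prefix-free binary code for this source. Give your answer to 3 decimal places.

2.894 bits/symbol

Repeatedly combine the two least-probable nodes; the expected code length is the sum of the merged weights.
merge 1/47 + 3/47 → 4/47
merge 4/47 + 6/47 → 10/47
merge 13/94 + 7/47 → 27/94
merge 7/47 + 15/94 → 29/94
merge 9/47 + 10/47 → 19/47
merge 27/94 + 29/94 → 28/47
merge 19/47 + 28/47 → 1
L = 4/47 + 10/47 + 27/94 + 29/94 + 19/47 + 28/47 + 1 = 136/47 ≈ 2.894 bits/symbol.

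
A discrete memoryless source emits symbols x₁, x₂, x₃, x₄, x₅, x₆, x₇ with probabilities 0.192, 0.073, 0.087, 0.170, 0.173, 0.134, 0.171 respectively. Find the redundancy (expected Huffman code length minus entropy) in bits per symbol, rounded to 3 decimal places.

Entropy H = −Σ p log₂ p ≈ 2.7360 bits.
Huffman merges: 73/1000+87/1000→4/25; 67/500+4/25→147/500; 17/100+171/1000→341/1000; 173/1000+24/125→73/200; 147/500+341/1000→127/200; 73/200+127/200→1. L = 559/200 ≈ 2.7950.
L − H = 2.7950 − 2.7360 = 0.059 bits.

0.059 bits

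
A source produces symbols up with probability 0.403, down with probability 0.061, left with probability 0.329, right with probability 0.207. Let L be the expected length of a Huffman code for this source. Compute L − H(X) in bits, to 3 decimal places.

0.092 bits

Entropy H = −Σ p log₂ p ≈ 1.7726 bits.
Huffman merges: 61/1000+207/1000→67/250; 67/250+329/1000→597/1000; 403/1000+597/1000→1. L = 373/200 ≈ 1.8650.
L − H = 1.8650 − 1.7726 = 0.092 bits.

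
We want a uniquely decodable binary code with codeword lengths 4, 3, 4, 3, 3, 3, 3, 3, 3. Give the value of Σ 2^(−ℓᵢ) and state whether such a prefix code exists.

With common denominator 2^4 = 16: Σ 2^(−ℓᵢ) = 1/16 + 2/16 + 1/16 + 2/16 + 2/16 + 2/16 + 2/16 + 2/16 + 2/16 = 16/16 = 1.
Kraft's inequality requires Σ ≤ 1; here Σ = 1 ≤ 1, so such a prefix code exists.

1; yes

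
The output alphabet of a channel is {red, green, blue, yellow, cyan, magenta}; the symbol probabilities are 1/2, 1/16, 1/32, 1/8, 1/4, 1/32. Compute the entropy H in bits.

Each probability is a power of 1/2, so log₂(1/p) is an integer.
H = Σ p·log₂(1/p) = 1/2·1 + 1/16·4 + 1/32·5 + 1/8·3 + 1/4·2 + 1/32·5 = 1.9375 bits.

1.9375 bits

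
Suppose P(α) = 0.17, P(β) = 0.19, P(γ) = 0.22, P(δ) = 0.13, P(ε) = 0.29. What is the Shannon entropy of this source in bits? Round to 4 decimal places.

2.2709 bits

H = −Σ pᵢ log₂ pᵢ.
−0.17·log₂(0.17) = 0.4346
−0.19·log₂(0.19) = 0.4552
−0.22·log₂(0.22) = 0.4806
−0.13·log₂(0.13) = 0.3826
−0.29·log₂(0.29) = 0.5179
Sum ≈ 2.2709 → 2.2709 bits.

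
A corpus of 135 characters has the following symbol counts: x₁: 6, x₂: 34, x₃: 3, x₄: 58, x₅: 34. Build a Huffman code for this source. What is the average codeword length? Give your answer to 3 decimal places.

Probabilities are the counts divided by 135.
Repeatedly combine the two least-probable nodes; the expected code length is the sum of the merged weights.
merge 1/45 + 2/45 → 1/15
merge 1/15 + 34/135 → 43/135
merge 34/135 + 43/135 → 77/135
merge 58/135 + 77/135 → 1
L = 1/15 + 43/135 + 77/135 + 1 = 88/45 ≈ 1.956 bits/symbol.

1.956 bits/symbol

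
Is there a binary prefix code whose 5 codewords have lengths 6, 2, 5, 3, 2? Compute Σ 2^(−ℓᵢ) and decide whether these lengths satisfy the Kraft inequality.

With common denominator 2^6 = 64: Σ 2^(−ℓᵢ) = 1/64 + 16/64 + 2/64 + 8/64 + 16/64 = 43/64 = 0.671875.
Kraft's inequality requires Σ ≤ 1; here Σ = 0.671875 ≤ 1, so such a prefix code exists.

0.671875; yes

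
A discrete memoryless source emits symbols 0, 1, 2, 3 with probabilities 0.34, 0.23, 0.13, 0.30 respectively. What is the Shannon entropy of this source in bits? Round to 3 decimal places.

H = −Σ pᵢ log₂ pᵢ.
−0.34·log₂(0.34) = 0.5292
−0.23·log₂(0.23) = 0.4877
−0.13·log₂(0.13) = 0.3826
−0.30·log₂(0.30) = 0.5211
Sum ≈ 1.9206 → 1.921 bits.

1.921 bits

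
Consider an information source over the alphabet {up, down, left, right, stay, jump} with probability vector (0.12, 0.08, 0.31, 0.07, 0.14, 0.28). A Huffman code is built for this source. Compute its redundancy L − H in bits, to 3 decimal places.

0.048 bits

Entropy H = −Σ p log₂ p ≈ 2.3623 bits.
Huffman merges: 7/100+2/25→3/20; 3/25+7/50→13/50; 3/20+13/50→41/100; 7/25+31/100→59/100; 41/100+59/100→1. L = 241/100 ≈ 2.4100.
L − H = 2.4100 − 2.3623 = 0.048 bits.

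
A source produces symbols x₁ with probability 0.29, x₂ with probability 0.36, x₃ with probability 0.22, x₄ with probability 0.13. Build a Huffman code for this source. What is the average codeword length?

1.99 bits/symbol

Repeatedly combine the two least-probable nodes; the expected code length is the sum of the merged weights.
merge 13/100 + 11/50 → 7/20
merge 29/100 + 7/20 → 16/25
merge 9/25 + 16/25 → 1
L = 7/20 + 16/25 + 1 = 199/100 = 1.99 bits/symbol.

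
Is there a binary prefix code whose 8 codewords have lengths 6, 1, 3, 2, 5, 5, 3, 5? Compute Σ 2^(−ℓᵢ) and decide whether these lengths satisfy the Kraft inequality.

With common denominator 2^6 = 64: Σ 2^(−ℓᵢ) = 1/64 + 32/64 + 8/64 + 16/64 + 2/64 + 2/64 + 8/64 + 2/64 = 71/64 = 1.109375.
Kraft's inequality requires Σ ≤ 1; here Σ = 1.109375 > 1, so no such prefix code exists.

1.109375; no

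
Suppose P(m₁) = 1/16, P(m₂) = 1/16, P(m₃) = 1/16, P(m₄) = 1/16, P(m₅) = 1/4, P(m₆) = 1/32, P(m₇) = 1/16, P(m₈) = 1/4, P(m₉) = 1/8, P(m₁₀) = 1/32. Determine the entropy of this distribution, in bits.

Each probability is a power of 1/2, so log₂(1/p) is an integer.
H = Σ p·log₂(1/p) = 1/16·4 + 1/16·4 + 1/16·4 + 1/16·4 + 1/4·2 + 1/32·5 + 1/16·4 + 1/4·2 + 1/8·3 + 1/32·5 = 2.9375 bits.

2.9375 bits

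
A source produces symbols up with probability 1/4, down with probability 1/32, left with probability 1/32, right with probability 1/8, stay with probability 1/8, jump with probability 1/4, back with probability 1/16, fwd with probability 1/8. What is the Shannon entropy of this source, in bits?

2.6875 bits

Each probability is a power of 1/2, so log₂(1/p) is an integer.
H = Σ p·log₂(1/p) = 1/4·2 + 1/32·5 + 1/32·5 + 1/8·3 + 1/8·3 + 1/4·2 + 1/16·4 + 1/8·3 = 2.6875 bits.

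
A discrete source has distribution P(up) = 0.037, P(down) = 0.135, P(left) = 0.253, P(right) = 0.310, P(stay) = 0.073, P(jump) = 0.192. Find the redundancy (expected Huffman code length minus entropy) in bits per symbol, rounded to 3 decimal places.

Entropy H = −Σ p log₂ p ≈ 2.3242 bits.
Huffman merges: 37/1000+73/1000→11/100; 11/100+27/200→49/200; 24/125+49/200→437/1000; 253/1000+31/100→563/1000; 437/1000+563/1000→1. L = 471/200 ≈ 2.3550.
L − H = 2.3550 − 2.3242 = 0.031 bits.

0.031 bits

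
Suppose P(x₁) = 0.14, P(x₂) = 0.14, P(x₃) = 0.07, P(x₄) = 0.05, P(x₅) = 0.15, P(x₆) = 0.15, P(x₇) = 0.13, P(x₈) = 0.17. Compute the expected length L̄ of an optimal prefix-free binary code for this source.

Repeatedly combine the two least-probable nodes; the expected code length is the sum of the merged weights.
merge 1/20 + 7/100 → 3/25
merge 3/25 + 13/100 → 1/4
merge 7/50 + 7/50 → 7/25
merge 3/20 + 3/20 → 3/10
merge 17/100 + 1/4 → 21/50
merge 7/25 + 3/10 → 29/50
merge 21/50 + 29/50 → 1
L = 3/25 + 1/4 + 7/25 + 3/10 + 21/50 + 29/50 + 1 = 59/20 = 2.95 bits/symbol.

2.95 bits/symbol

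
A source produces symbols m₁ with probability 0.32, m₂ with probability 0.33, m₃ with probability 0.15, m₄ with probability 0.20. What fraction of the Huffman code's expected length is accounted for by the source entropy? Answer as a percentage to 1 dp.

Entropy H = −Σ p log₂ p ≈ 1.9288 bits.
Huffman merges: 3/20+1/5→7/20; 8/25+33/100→13/20; 7/20+13/20→1. L = 2 ≈ 2.0000.
Efficiency = H/L = 1.9288/2.0000 = 96.4%.

96.4%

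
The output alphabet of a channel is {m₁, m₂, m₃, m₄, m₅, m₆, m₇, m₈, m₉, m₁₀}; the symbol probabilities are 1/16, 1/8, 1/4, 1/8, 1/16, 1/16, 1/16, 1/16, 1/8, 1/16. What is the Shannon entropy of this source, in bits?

Each probability is a power of 1/2, so log₂(1/p) is an integer.
H = Σ p·log₂(1/p) = 1/16·4 + 1/8·3 + 1/4·2 + 1/8·3 + 1/16·4 + 1/16·4 + 1/16·4 + 1/16·4 + 1/8·3 + 1/16·4 = 3.125 bits.

3.125 bits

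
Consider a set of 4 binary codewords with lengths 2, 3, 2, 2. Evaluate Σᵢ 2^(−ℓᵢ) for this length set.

With common denominator 2^3 = 8: Σ 2^(−ℓᵢ) = 2/8 + 1/8 + 2/8 + 2/8 = 7/8 = 0.875.

0.875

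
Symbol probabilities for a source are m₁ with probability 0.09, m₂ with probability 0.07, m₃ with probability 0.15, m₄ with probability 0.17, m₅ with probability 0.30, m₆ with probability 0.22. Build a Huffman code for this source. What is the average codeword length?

2.47 bits/symbol

Repeatedly combine the two least-probable nodes; the expected code length is the sum of the merged weights.
merge 7/100 + 9/100 → 4/25
merge 3/20 + 4/25 → 31/100
merge 17/100 + 11/50 → 39/100
merge 3/10 + 31/100 → 61/100
merge 39/100 + 61/100 → 1
L = 4/25 + 31/100 + 39/100 + 61/100 + 1 = 247/100 = 2.47 bits/symbol.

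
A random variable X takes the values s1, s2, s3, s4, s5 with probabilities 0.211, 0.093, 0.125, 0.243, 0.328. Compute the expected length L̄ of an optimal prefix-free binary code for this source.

Repeatedly combine the two least-probable nodes; the expected code length is the sum of the merged weights.
merge 93/1000 + 1/8 → 109/500
merge 211/1000 + 109/500 → 429/1000
merge 243/1000 + 41/125 → 571/1000
merge 429/1000 + 571/1000 → 1
L = 109/500 + 429/1000 + 571/1000 + 1 = 1109/500 = 2.218 bits/symbol.

2.218 bits/symbol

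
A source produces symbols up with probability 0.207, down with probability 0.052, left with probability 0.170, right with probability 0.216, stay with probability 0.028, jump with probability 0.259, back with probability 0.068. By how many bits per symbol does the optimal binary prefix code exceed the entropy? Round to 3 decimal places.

Entropy H = −Σ p log₂ p ≈ 2.5173 bits.
Huffman merges: 7/250+13/250→2/25; 17/250+2/25→37/250; 37/250+17/100→159/500; 207/1000+27/125→423/1000; 259/1000+159/500→577/1000; 423/1000+577/1000→1. L = 1273/500 ≈ 2.5460.
L − H = 2.5460 − 2.5173 = 0.029 bits.

0.029 bits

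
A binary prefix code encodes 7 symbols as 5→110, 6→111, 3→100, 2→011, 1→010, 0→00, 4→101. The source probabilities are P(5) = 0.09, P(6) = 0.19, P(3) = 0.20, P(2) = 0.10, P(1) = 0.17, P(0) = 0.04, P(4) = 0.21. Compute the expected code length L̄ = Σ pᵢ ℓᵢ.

2.96 bits/symbol

L̄ = Σ pᵢ·ℓᵢ = 0.09·3 + 0.19·3 + 0.20·3 + 0.10·3 + 0.17·3 + 0.04·2 + 0.21·3 = 2.96 bits/symbol.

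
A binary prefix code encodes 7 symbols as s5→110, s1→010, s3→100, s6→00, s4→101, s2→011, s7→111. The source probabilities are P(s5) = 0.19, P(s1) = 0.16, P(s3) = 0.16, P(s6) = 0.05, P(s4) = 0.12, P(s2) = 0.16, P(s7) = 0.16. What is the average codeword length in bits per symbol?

2.95 bits/symbol

L̄ = Σ pᵢ·ℓᵢ = 0.19·3 + 0.16·3 + 0.16·3 + 0.05·2 + 0.12·3 + 0.16·3 + 0.16·3 = 2.95 bits/symbol.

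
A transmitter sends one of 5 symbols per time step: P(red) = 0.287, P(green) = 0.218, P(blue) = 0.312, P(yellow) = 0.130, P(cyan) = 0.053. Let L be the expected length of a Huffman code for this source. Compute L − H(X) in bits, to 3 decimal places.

0.056 bits

Entropy H = −Σ p log₂ p ≈ 2.1275 bits.
Huffman merges: 53/1000+13/100→183/1000; 183/1000+109/500→401/1000; 287/1000+39/125→599/1000; 401/1000+599/1000→1. L = 2183/1000 ≈ 2.1830.
L − H = 2.1830 − 2.1275 = 0.056 bits.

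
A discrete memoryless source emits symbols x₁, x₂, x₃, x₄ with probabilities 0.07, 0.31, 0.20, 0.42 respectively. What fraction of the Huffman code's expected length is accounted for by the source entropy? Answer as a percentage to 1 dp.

96.3%

Entropy H = −Σ p log₂ p ≈ 1.7824 bits.
Huffman merges: 7/100+1/5→27/100; 27/100+31/100→29/50; 21/50+29/50→1. L = 37/20 ≈ 1.8500.
Efficiency = H/L = 1.7824/1.8500 = 96.3%.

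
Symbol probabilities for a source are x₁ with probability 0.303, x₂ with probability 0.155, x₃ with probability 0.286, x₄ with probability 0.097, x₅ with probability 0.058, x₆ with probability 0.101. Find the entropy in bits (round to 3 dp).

2.354 bits

H = −Σ pᵢ log₂ pᵢ.
−0.303·log₂(0.303) = 0.5220
−0.155·log₂(0.155) = 0.4169
−0.286·log₂(0.286) = 0.5165
−0.097·log₂(0.097) = 0.3265
−0.058·log₂(0.058) = 0.2383
−0.101·log₂(0.101) = 0.3341
Sum ≈ 2.3541 → 2.354 bits.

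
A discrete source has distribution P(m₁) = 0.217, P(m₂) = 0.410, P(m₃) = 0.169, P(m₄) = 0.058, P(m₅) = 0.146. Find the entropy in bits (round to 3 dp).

H = −Σ pᵢ log₂ pᵢ.
−0.217·log₂(0.217) = 0.4783
−0.410·log₂(0.410) = 0.5274
−0.169·log₂(0.169) = 0.4335
−0.058·log₂(0.058) = 0.2383
−0.146·log₂(0.146) = 0.4053
Sum ≈ 2.0827 → 2.083 bits.

2.083 bits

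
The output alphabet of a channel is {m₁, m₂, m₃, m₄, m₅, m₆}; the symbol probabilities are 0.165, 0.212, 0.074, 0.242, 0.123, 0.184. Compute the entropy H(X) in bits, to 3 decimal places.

2.498 bits

H = −Σ pᵢ log₂ pᵢ.
−0.165·log₂(0.165) = 0.4289
−0.212·log₂(0.212) = 0.4744
−0.074·log₂(0.074) = 0.2780
−0.242·log₂(0.242) = 0.4954
−0.123·log₂(0.123) = 0.3719
−0.184·log₂(0.184) = 0.4494
Sum ≈ 2.4979 → 2.498 bits.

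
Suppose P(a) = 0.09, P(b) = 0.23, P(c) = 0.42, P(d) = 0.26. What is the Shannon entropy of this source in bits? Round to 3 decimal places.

H = −Σ pᵢ log₂ pᵢ.
−0.09·log₂(0.09) = 0.3127
−0.23·log₂(0.23) = 0.4877
−0.42·log₂(0.42) = 0.5256
−0.26·log₂(0.26) = 0.5053
Sum ≈ 1.8313 → 1.831 bits.

1.831 bits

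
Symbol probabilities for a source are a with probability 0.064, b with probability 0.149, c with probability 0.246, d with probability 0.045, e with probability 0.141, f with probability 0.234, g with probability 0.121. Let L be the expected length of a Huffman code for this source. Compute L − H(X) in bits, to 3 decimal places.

Entropy H = −Σ p log₂ p ≈ 2.6196 bits.
Huffman merges: 9/200+8/125→109/1000; 109/1000+121/1000→23/100; 141/1000+149/1000→29/100; 23/100+117/500→58/125; 123/500+29/100→67/125; 58/125+67/125→1. L = 2629/1000 ≈ 2.6290.
L − H = 2.6290 − 2.6196 = 0.009 bits.

0.009 bits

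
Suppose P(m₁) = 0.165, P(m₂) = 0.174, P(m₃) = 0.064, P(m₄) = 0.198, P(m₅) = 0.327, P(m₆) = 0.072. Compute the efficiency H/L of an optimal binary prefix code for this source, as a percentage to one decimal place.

97.9%

Entropy H = −Σ p log₂ p ≈ 2.3849 bits.
Huffman merges: 8/125+9/125→17/125; 17/125+33/200→301/1000; 87/500+99/500→93/250; 301/1000+327/1000→157/250; 93/250+157/250→1. L = 2437/1000 ≈ 2.4370.
Efficiency = H/L = 2.3849/2.4370 = 97.9%.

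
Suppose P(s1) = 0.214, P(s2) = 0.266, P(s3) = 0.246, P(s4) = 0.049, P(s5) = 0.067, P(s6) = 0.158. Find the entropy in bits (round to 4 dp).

H = −Σ pᵢ log₂ pᵢ.
−0.214·log₂(0.214) = 0.4760
−0.266·log₂(0.266) = 0.5082
−0.246·log₂(0.246) = 0.4977
−0.049·log₂(0.049) = 0.2132
−0.067·log₂(0.067) = 0.2613
−0.158·log₂(0.158) = 0.4206
Sum ≈ 2.3770 → 2.3770 bits.

2.3770 bits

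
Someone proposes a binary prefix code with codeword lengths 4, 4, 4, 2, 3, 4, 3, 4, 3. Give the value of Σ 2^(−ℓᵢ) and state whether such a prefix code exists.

0.9375; yes

With common denominator 2^4 = 16: Σ 2^(−ℓᵢ) = 1/16 + 1/16 + 1/16 + 4/16 + 2/16 + 1/16 + 2/16 + 1/16 + 2/16 = 15/16 = 0.9375.
Kraft's inequality requires Σ ≤ 1; here Σ = 0.9375 ≤ 1, so such a prefix code exists.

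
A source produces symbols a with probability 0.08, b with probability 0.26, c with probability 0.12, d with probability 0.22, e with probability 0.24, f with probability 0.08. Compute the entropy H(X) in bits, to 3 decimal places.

H = −Σ pᵢ log₂ pᵢ.
−0.08·log₂(0.08) = 0.2915
−0.26·log₂(0.26) = 0.5053
−0.12·log₂(0.12) = 0.3671
−0.22·log₂(0.22) = 0.4806
−0.24·log₂(0.24) = 0.4941
−0.08·log₂(0.08) = 0.2915
Sum ≈ 2.4301 → 2.430 bits.

2.430 bits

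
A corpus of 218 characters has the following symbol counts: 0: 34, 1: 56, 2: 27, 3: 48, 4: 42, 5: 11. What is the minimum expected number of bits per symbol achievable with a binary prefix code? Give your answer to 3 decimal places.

Probabilities are the counts divided by 218.
Repeatedly combine the two least-probable nodes; the expected code length is the sum of the merged weights.
merge 11/218 + 27/218 → 19/109
merge 17/109 + 19/109 → 36/109
merge 21/109 + 24/109 → 45/109
merge 28/109 + 36/109 → 64/109
merge 45/109 + 64/109 → 1
L = 19/109 + 36/109 + 45/109 + 64/109 + 1 = 273/109 ≈ 2.505 bits/symbol.

2.505 bits/symbol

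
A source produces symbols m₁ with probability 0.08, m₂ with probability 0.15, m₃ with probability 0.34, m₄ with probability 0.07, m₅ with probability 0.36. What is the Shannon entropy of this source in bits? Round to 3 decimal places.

2.030 bits

H = −Σ pᵢ log₂ pᵢ.
−0.08·log₂(0.08) = 0.2915
−0.15·log₂(0.15) = 0.4105
−0.34·log₂(0.34) = 0.5292
−0.07·log₂(0.07) = 0.2686
−0.36·log₂(0.36) = 0.5306
Sum ≈ 2.0304 → 2.030 bits.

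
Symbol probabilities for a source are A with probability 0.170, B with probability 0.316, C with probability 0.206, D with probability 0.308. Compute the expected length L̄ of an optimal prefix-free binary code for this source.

Repeatedly combine the two least-probable nodes; the expected code length is the sum of the merged weights.
merge 17/100 + 103/500 → 47/125
merge 77/250 + 79/250 → 78/125
merge 47/125 + 78/125 → 1
L = 47/125 + 78/125 + 1 = 2 bits/symbol.

2 bits/symbol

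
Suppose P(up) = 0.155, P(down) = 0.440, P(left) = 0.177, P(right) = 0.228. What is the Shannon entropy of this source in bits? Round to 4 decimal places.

H = −Σ pᵢ log₂ pᵢ.
−0.155·log₂(0.155) = 0.4169
−0.440·log₂(0.440) = 0.5211
−0.177·log₂(0.177) = 0.4422
−0.228·log₂(0.228) = 0.4863
Sum ≈ 1.8665 → 1.8665 bits.

1.8665 bits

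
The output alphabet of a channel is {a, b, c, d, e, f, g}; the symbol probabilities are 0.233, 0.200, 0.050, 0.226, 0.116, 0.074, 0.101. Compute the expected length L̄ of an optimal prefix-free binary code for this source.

Repeatedly combine the two least-probable nodes; the expected code length is the sum of the merged weights.
merge 1/20 + 37/500 → 31/250
merge 101/1000 + 29/250 → 217/1000
merge 31/250 + 1/5 → 81/250
merge 217/1000 + 113/500 → 443/1000
merge 233/1000 + 81/250 → 557/1000
merge 443/1000 + 557/1000 → 1
L = 31/250 + 217/1000 + 81/250 + 443/1000 + 557/1000 + 1 = 533/200 = 2.665 bits/symbol.

2.665 bits/symbol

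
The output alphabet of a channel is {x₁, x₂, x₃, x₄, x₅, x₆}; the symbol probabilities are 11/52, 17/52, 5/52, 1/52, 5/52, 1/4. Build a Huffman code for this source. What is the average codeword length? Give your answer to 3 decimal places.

2.327 bits/symbol

Repeatedly combine the two least-probable nodes; the expected code length is the sum of the merged weights.
merge 1/52 + 5/52 → 3/26
merge 5/52 + 3/26 → 11/52
merge 11/52 + 11/52 → 11/26
merge 1/4 + 17/52 → 15/26
merge 11/26 + 15/26 → 1
L = 3/26 + 11/52 + 11/26 + 15/26 + 1 = 121/52 ≈ 2.327 bits/symbol.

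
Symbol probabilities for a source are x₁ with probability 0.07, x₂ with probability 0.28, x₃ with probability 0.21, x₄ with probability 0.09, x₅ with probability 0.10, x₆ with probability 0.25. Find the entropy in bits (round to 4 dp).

2.4004 bits

H = −Σ pᵢ log₂ pᵢ.
−0.07·log₂(0.07) = 0.2686
−0.28·log₂(0.28) = 0.5142
−0.21·log₂(0.21) = 0.4728
−0.09·log₂(0.09) = 0.3127
−0.10·log₂(0.10) = 0.3322
−0.25·log₂(0.25) = 0.5000
Sum ≈ 2.4004 → 2.4004 bits.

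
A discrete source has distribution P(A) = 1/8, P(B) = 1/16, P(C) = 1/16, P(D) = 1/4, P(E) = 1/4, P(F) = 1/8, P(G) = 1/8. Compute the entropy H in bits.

Each probability is a power of 1/2, so log₂(1/p) is an integer.
H = Σ p·log₂(1/p) = 1/8·3 + 1/16·4 + 1/16·4 + 1/4·2 + 1/4·2 + 1/8·3 + 1/8·3 = 2.625 bits.

2.625 bits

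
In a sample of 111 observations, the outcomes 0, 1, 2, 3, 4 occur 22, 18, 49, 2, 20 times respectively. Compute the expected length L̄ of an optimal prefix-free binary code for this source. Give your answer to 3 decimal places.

2.099 bits/symbol

Probabilities are the counts divided by 111.
Repeatedly combine the two least-probable nodes; the expected code length is the sum of the merged weights.
merge 2/111 + 6/37 → 20/111
merge 20/111 + 20/111 → 40/111
merge 22/111 + 40/111 → 62/111
merge 49/111 + 62/111 → 1
L = 20/111 + 40/111 + 62/111 + 1 = 233/111 ≈ 2.099 bits/symbol.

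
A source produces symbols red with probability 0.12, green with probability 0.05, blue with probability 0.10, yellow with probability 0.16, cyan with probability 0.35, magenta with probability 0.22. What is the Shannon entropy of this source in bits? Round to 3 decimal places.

2.349 bits

H = −Σ pᵢ log₂ pᵢ.
−0.12·log₂(0.12) = 0.3671
−0.05·log₂(0.05) = 0.2161
−0.10·log₂(0.10) = 0.3322
−0.16·log₂(0.16) = 0.4230
−0.35·log₂(0.35) = 0.5301
−0.22·log₂(0.22) = 0.4806
Sum ≈ 2.3490 → 2.349 bits.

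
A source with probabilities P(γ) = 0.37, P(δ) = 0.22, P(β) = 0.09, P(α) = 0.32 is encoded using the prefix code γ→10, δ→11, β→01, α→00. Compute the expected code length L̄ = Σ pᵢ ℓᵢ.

L̄ = Σ pᵢ·ℓᵢ = 0.37·2 + 0.22·2 + 0.09·2 + 0.32·2 = 2 bits/symbol.

2 bits/symbol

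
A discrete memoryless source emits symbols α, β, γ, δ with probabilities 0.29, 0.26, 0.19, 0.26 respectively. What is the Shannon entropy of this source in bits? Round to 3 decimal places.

H = −Σ pᵢ log₂ pᵢ.
−0.29·log₂(0.29) = 0.5179
−0.26·log₂(0.26) = 0.5053
−0.19·log₂(0.19) = 0.4552
−0.26·log₂(0.26) = 0.5053
Sum ≈ 1.9837 → 1.984 bits.

1.984 bits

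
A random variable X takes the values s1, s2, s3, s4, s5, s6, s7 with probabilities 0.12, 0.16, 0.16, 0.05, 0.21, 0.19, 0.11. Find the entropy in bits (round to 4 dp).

H = −Σ pᵢ log₂ pᵢ.
−0.12·log₂(0.12) = 0.3671
−0.16·log₂(0.16) = 0.4230
−0.16·log₂(0.16) = 0.4230
−0.05·log₂(0.05) = 0.2161
−0.21·log₂(0.21) = 0.4728
−0.19·log₂(0.19) = 0.4552
−0.11·log₂(0.11) = 0.3503
Sum ≈ 2.7075 → 2.7075 bits.

2.7075 bits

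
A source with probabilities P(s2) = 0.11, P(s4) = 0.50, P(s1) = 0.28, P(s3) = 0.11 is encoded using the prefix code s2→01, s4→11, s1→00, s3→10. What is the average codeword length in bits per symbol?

2 bits/symbol

L̄ = Σ pᵢ·ℓᵢ = 0.11·2 + 0.50·2 + 0.28·2 + 0.11·2 = 2 bits/symbol.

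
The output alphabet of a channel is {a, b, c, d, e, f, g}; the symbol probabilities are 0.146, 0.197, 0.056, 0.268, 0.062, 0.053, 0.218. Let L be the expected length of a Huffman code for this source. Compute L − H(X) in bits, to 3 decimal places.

0.036 bits

Entropy H = −Σ p log₂ p ≈ 2.5614 bits.
Huffman merges: 53/1000+7/125→109/1000; 31/500+109/1000→171/1000; 73/500+171/1000→317/1000; 197/1000+109/500→83/200; 67/250+317/1000→117/200; 83/200+117/200→1. L = 2597/1000 ≈ 2.5970.
L − H = 2.5970 − 2.5614 = 0.036 bits.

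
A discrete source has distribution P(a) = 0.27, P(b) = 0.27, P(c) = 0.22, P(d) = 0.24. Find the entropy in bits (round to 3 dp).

H = −Σ pᵢ log₂ pᵢ.
−0.27·log₂(0.27) = 0.5100
−0.27·log₂(0.27) = 0.5100
−0.22·log₂(0.22) = 0.4806
−0.24·log₂(0.24) = 0.4941
Sum ≈ 1.9948 → 1.995 bits.

1.995 bits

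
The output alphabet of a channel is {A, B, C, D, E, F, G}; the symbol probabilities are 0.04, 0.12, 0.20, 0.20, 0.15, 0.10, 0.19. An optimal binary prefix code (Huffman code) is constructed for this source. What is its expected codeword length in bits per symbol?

2.74 bits/symbol

Repeatedly combine the two least-probable nodes; the expected code length is the sum of the merged weights.
merge 1/25 + 1/10 → 7/50
merge 3/25 + 7/50 → 13/50
merge 3/20 + 19/100 → 17/50
merge 1/5 + 1/5 → 2/5
merge 13/50 + 17/50 → 3/5
merge 2/5 + 3/5 → 1
L = 7/50 + 13/50 + 17/50 + 2/5 + 3/5 + 1 = 137/50 = 2.74 bits/symbol.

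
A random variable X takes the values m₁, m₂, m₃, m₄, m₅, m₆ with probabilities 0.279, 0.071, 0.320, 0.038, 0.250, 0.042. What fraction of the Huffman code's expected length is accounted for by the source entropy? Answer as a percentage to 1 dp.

Entropy H = −Σ p log₂ p ≈ 2.1822 bits.
Huffman merges: 19/500+21/500→2/25; 71/1000+2/25→151/1000; 151/1000+1/4→401/1000; 279/1000+8/25→599/1000; 401/1000+599/1000→1. L = 2231/1000 ≈ 2.2310.
Efficiency = H/L = 2.1822/2.2310 = 97.8%.

97.8%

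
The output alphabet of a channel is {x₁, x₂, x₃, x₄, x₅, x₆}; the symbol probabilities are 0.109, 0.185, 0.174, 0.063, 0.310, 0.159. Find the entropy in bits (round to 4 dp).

2.4348 bits

H = −Σ pᵢ log₂ pᵢ.
−0.109·log₂(0.109) = 0.3485
−0.185·log₂(0.185) = 0.4504
−0.174·log₂(0.174) = 0.4390
−0.063·log₂(0.063) = 0.2513
−0.310·log₂(0.310) = 0.5238
−0.159·log₂(0.159) = 0.4218
Sum ≈ 2.4348 → 2.4348 bits.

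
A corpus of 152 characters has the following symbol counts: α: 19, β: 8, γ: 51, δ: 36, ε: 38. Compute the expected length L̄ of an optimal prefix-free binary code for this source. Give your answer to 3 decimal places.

Probabilities are the counts divided by 152.
Repeatedly combine the two least-probable nodes; the expected code length is the sum of the merged weights.
merge 1/19 + 1/8 → 27/152
merge 27/152 + 9/38 → 63/152
merge 1/4 + 51/152 → 89/152
merge 63/152 + 89/152 → 1
L = 27/152 + 63/152 + 89/152 + 1 = 331/152 ≈ 2.178 bits/symbol.

2.178 bits/symbol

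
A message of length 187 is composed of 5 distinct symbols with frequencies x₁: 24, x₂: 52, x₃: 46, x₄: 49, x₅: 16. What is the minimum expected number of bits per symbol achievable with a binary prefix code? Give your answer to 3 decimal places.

2.214 bits/symbol

Probabilities are the counts divided by 187.
Repeatedly combine the two least-probable nodes; the expected code length is the sum of the merged weights.
merge 16/187 + 24/187 → 40/187
merge 40/187 + 46/187 → 86/187
merge 49/187 + 52/187 → 101/187
merge 86/187 + 101/187 → 1
L = 40/187 + 86/187 + 101/187 + 1 = 414/187 ≈ 2.214 bits/symbol.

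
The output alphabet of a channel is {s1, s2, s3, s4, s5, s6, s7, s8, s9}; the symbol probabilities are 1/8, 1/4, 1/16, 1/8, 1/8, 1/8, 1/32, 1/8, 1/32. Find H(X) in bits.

2.9375 bits

Each probability is a power of 1/2, so log₂(1/p) is an integer.
H = Σ p·log₂(1/p) = 1/8·3 + 1/4·2 + 1/16·4 + 1/8·3 + 1/8·3 + 1/8·3 + 1/32·5 + 1/8·3 + 1/32·5 = 2.9375 bits.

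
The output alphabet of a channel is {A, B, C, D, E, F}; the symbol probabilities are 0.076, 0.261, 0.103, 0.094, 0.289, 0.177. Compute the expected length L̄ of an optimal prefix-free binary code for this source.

2.443 bits/symbol

Repeatedly combine the two least-probable nodes; the expected code length is the sum of the merged weights.
merge 19/250 + 47/500 → 17/100
merge 103/1000 + 17/100 → 273/1000
merge 177/1000 + 261/1000 → 219/500
merge 273/1000 + 289/1000 → 281/500
merge 219/500 + 281/500 → 1
L = 17/100 + 273/1000 + 219/500 + 281/500 + 1 = 2443/1000 = 2.443 bits/symbol.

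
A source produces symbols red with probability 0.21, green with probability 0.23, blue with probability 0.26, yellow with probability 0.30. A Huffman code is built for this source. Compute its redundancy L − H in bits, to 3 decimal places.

Entropy H = −Σ p log₂ p ≈ 1.9869 bits.
Huffman merges: 21/100+23/100→11/25; 13/50+3/10→14/25; 11/25+14/25→1. L = 2 ≈ 2.0000.
L − H = 2.0000 − 1.9869 = 0.013 bits.

0.013 bits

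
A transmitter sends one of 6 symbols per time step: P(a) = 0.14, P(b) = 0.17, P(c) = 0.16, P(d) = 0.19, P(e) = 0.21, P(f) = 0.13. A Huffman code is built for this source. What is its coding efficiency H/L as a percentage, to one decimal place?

Entropy H = −Σ p log₂ p ≈ 2.5654 bits.
Huffman merges: 13/100+7/50→27/100; 4/25+17/100→33/100; 19/100+21/100→2/5; 27/100+33/100→3/5; 2/5+3/5→1. L = 13/5 ≈ 2.6000.
Efficiency = H/L = 2.5654/2.6000 = 98.7%.

98.7%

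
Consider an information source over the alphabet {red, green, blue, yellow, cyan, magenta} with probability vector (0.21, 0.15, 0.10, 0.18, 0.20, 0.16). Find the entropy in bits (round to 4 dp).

2.5483 bits

H = −Σ pᵢ log₂ pᵢ.
−0.21·log₂(0.21) = 0.4728
−0.15·log₂(0.15) = 0.4105
−0.10·log₂(0.10) = 0.3322
−0.18·log₂(0.18) = 0.4453
−0.20·log₂(0.20) = 0.4644
−0.16·log₂(0.16) = 0.4230
Sum ≈ 2.5483 → 2.5483 bits.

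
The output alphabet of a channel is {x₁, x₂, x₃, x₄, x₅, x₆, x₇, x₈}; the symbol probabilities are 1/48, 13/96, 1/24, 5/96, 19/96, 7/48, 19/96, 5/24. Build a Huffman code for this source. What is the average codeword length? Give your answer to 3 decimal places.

Repeatedly combine the two least-probable nodes; the expected code length is the sum of the merged weights.
merge 1/48 + 1/24 → 1/16
merge 5/96 + 1/16 → 11/96
merge 11/96 + 13/96 → 1/4
merge 7/48 + 19/96 → 11/32
merge 19/96 + 5/24 → 13/32
merge 1/4 + 11/32 → 19/32
merge 13/32 + 19/32 → 1
L = 1/16 + 11/96 + 1/4 + 11/32 + 13/32 + 19/32 + 1 = 133/48 ≈ 2.771 bits/symbol.

2.771 bits/symbol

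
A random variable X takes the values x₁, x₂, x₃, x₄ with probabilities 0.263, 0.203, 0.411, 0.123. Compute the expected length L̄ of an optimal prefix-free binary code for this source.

Repeatedly combine the two least-probable nodes; the expected code length is the sum of the merged weights.
merge 123/1000 + 203/1000 → 163/500
merge 263/1000 + 163/500 → 589/1000
merge 411/1000 + 589/1000 → 1
L = 163/500 + 589/1000 + 1 = 383/200 = 1.915 bits/symbol.

1.915 bits/symbol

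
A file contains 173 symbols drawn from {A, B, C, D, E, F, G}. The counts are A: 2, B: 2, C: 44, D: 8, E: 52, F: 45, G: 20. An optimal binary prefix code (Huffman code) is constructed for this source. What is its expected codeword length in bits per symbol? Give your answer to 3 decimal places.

2.277 bits/symbol

Probabilities are the counts divided by 173.
Repeatedly combine the two least-probable nodes; the expected code length is the sum of the merged weights.
merge 2/173 + 2/173 → 4/173
merge 4/173 + 8/173 → 12/173
merge 12/173 + 20/173 → 32/173
merge 32/173 + 44/173 → 76/173
merge 45/173 + 52/173 → 97/173
merge 76/173 + 97/173 → 1
L = 4/173 + 12/173 + 32/173 + 76/173 + 97/173 + 1 = 394/173 ≈ 2.277 bits/symbol.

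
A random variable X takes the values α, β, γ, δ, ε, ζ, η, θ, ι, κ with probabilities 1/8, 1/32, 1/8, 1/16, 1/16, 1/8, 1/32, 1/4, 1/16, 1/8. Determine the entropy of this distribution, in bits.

Each probability is a power of 1/2, so log₂(1/p) is an integer.
H = Σ p·log₂(1/p) = 1/8·3 + 1/32·5 + 1/8·3 + 1/16·4 + 1/16·4 + 1/8·3 + 1/32·5 + 1/4·2 + 1/16·4 + 1/8·3 = 3.0625 bits.

3.0625 bits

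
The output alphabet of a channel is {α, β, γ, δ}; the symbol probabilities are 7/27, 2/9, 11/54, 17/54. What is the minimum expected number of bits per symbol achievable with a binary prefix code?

Repeatedly combine the two least-probable nodes; the expected code length is the sum of the merged weights.
merge 11/54 + 2/9 → 23/54
merge 7/27 + 17/54 → 31/54
merge 23/54 + 31/54 → 1
L = 23/54 + 31/54 + 1 = 2 bits/symbol.

2 bits/symbol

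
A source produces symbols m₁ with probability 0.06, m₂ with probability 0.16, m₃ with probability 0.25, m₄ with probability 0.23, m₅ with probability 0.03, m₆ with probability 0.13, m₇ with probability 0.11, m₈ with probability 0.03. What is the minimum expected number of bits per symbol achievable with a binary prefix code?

2.7 bits/symbol

Repeatedly combine the two least-probable nodes; the expected code length is the sum of the merged weights.
merge 3/100 + 3/100 → 3/50
merge 3/50 + 3/50 → 3/25
merge 11/100 + 3/25 → 23/100
merge 13/100 + 4/25 → 29/100
merge 23/100 + 23/100 → 23/50
merge 1/4 + 29/100 → 27/50
merge 23/50 + 27/50 → 1
L = 3/50 + 3/25 + 23/100 + 29/100 + 23/50 + 27/50 + 1 = 27/10 = 2.7 bits/symbol.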